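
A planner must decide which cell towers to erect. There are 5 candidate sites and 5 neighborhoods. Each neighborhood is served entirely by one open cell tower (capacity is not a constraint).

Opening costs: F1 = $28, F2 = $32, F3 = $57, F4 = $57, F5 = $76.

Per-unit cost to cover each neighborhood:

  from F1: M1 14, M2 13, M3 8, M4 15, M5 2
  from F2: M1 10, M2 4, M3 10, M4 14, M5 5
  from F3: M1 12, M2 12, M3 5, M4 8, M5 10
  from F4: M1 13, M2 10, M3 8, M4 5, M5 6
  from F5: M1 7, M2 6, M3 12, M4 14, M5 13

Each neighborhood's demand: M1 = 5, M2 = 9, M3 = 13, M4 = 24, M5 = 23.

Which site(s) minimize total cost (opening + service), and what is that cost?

For any fixed open set, each neighborhood goes to its cheapest open site; total = fixed + service.
{F1, F2, F4}: M1→F2 10·5=50, M2→F2 4·9=36, M3→F1 8·13=104, M4→F4 5·24=120, M5→F1 2·23=46. Service 356; fixed 117; total 473.
{F1, F2, F3, F4}: service 317 + fixed 174 = 491
{F1, F2, F3}: service 389 + fixed 117 = 506
{F1, F2, F3, F4, F5}: service 302 + fixed 250 = 552
No other subset beats 473.

Open F1, F2 and F4; minimum total cost 473.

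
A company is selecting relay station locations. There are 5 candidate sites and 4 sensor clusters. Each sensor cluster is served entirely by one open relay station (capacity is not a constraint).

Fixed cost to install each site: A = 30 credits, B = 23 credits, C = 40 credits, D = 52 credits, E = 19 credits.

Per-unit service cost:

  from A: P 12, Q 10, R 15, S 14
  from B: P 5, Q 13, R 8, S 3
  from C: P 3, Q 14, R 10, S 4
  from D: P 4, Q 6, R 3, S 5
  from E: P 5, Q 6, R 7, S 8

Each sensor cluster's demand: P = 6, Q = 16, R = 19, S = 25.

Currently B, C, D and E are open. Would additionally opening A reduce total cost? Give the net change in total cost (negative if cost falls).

No — net change +30 (cost rises by 30).

Current service cost with {B, C, D, E}: 246.
Adding A: each sensor cluster re-picks its cheapest; new service cost 246, saving 0.
Extra fixed cost: 30. Net change = 30 − 0 = 30.
(Totals: 380 → 410.)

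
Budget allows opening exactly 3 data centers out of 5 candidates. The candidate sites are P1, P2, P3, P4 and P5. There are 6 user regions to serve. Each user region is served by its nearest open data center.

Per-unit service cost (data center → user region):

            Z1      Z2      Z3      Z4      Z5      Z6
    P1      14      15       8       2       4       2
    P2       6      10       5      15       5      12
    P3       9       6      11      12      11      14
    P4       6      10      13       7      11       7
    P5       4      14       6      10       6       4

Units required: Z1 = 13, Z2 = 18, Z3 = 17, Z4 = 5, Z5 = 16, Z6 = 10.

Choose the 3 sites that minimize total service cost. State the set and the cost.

Choose P1, P3 and P5; total service cost 356.

With exactly 3 open, each user region uses its cheapest among the chosen.
{P1, P3, P5}: Z1→P5 4·13=52, Z2→P3 6·18=108, Z3→P5 6·17=102, Z4→P1 2·5=10, Z5→P1 4·16=64, Z6→P1 2·10=20. Service cost 356.
{P1, P2, P3}: service cost 365
{P1, P2, P5}: service cost 411
Among all 10 size-3 choices, {P1, P3, P5} is lowest.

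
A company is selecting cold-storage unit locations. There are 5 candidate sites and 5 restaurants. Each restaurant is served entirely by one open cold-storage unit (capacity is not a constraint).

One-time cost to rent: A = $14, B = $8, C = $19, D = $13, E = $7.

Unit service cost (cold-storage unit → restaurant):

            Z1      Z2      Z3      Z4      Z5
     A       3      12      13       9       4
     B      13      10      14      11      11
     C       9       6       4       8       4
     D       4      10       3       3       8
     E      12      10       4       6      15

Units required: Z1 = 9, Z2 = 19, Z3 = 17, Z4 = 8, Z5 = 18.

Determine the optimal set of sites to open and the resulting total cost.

Open C and D; minimum total cost 329.

For any fixed open set, each restaurant goes to its cheapest open site; total = fixed + service.
{C, D}: Z1→D 4·9=36, Z2→C 6·19=114, Z3→D 3·17=51, Z4→D 3·8=24, Z5→C 4·18=72. Service 297; fixed 32; total 329.
{A, C, D}: service 288 + fixed 46 = 334
{C, D, E}: service 297 + fixed 39 = 336
{A, B, C, D, E}: Z1→A 3·9=27, Z2→C 6·19=114, Z3→D 3·17=51, Z4→D 3·8=24, Z5→A 4·18=72. Service 288; fixed 61; total 349.
No other subset beats 329.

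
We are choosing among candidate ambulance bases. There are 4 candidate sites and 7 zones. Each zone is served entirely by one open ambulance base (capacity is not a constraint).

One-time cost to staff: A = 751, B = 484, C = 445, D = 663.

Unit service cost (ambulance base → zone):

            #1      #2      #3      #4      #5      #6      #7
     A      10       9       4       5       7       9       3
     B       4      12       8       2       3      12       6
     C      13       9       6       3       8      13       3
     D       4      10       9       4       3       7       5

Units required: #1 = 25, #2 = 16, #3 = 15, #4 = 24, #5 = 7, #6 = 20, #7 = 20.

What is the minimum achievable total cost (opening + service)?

For any fixed open set, each zone goes to its cheapest open site; total = fixed + service.
{B}: #1→B 4·25=100, #2→B 12·16=192, #3→B 8·15=120, #4→B 2·24=48, #5→B 3·7=21, #6→B 12·20=240, #7→B 6·20=120. Service 841; fixed 484; total 1325.
{D}: #1→D 4·25=100, #2→D 10·16=160, #3→D 9·15=135, #4→D 4·24=96, #5→D 3·7=21, #6→D 7·20=140, #7→D 5·20=100. Service 752; fixed 663; total 1415.
{C}: service 1007 + fixed 445 = 1452
{A, B, C, D}: service 573 + fixed 2343 = 2916
(All 15 nonempty subsets were checked; B only is lowest.)

Minimum total cost: 1325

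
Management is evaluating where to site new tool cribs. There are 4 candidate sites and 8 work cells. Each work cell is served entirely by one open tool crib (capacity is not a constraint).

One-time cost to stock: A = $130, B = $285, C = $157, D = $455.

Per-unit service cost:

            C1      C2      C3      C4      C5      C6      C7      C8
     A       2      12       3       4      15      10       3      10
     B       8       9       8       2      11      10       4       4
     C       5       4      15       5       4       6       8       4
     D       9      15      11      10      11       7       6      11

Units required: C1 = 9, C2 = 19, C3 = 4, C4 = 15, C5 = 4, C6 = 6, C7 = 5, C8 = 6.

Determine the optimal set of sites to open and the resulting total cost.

For any fixed open set, each work cell goes to its cheapest open site; total = fixed + service.
{C}: C1→C 5·9=45, C2→C 4·19=76, C3→C 15·4=60, C4→C 5·15=75, C5→C 4·4=16, C6→C 6·6=36, C7→C 8·5=40, C8→C 4·6=24. Service 372; fixed 157; total 529.
{A, C}: service 257 + fixed 287 = 544
{A}: service 513 + fixed 130 = 643
{A, B, C, D}: service 227 + fixed 1027 = 1254
(All 15 nonempty subsets were checked; C only is lowest.)

Open C only; minimum total cost 529.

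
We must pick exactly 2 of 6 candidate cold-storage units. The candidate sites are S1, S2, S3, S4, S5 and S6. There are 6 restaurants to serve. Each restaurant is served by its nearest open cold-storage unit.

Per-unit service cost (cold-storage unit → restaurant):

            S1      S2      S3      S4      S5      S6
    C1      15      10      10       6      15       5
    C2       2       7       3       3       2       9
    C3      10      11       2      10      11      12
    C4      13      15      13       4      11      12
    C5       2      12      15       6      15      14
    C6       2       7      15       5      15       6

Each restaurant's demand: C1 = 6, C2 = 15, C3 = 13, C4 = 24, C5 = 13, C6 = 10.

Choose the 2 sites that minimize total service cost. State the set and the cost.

With exactly 2 open, each restaurant uses its cheapest among the chosen.
{S3, S4}: C1→S4 6·6=36, C2→S3 3·15=45, C3→S3 2·13=26, C4→S4 4·24=96, C5→S4 6·13=78, C6→S4 5·10=50. Service cost 331.
{S1, S4}: service cost 338
{S4, S5}: service cost 420
Among all 15 size-2 choices, {S3, S4} is lowest.

Choose S3 and S4; total service cost 331.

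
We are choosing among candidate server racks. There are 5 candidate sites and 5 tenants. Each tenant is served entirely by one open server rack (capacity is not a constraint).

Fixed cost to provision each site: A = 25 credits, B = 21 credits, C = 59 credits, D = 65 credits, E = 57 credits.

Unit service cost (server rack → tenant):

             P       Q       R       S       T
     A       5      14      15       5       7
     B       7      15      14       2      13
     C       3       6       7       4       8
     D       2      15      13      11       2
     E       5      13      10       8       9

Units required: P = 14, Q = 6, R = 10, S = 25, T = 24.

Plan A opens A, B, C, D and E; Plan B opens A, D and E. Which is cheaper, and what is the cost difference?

Plan A is cheaper by 67.

Plan A: {A, B, C, D, E}: P→D 2·14=28, Q→C 6·6=36, R→C 7·10=70, S→B 2·25=50, T→D 2·24=48. Service 232; fixed 227; total 459.
Plan B: {A, D, E}: P→D 2·14=28, Q→E 13·6=78, R→E 10·10=100, S→A 5·25=125, T→D 2·24=48. Service 379; fixed 147; total 526.
Difference: |459 − 526| = 67.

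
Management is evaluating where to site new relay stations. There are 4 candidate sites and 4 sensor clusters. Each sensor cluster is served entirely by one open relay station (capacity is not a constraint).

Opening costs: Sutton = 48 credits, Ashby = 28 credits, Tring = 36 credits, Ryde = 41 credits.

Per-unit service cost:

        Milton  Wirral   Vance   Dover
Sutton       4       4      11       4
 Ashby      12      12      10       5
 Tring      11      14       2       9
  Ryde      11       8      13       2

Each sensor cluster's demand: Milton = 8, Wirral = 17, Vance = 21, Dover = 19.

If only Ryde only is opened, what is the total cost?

Total cost: 576

Each sensor cluster is assigned to its cheapest site among the open ones.
{Ryde}: Milton→Ryde 11·8=88, Wirral→Ryde 8·17=136, Vance→Ryde 13·21=273, Dover→Ryde 2·19=38. Service 535; fixed 41; total 576.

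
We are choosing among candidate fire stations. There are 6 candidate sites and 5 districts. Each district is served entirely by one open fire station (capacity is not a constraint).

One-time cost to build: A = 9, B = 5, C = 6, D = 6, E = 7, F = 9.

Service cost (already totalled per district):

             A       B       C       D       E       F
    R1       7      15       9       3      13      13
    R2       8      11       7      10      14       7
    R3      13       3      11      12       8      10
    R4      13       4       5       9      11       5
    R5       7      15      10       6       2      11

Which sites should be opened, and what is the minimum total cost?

Open B and D; minimum total cost 37.

For any fixed open set, each district goes to its cheapest open site; total = fixed + service.
{B, D}: R1→D 3, R2→D 10, R3→B 3, R4→B 4, R5→D 6. Service 26; fixed 11; total 37.
{B, C, D}: R1→D 3, R2→C 7, R3→B 3, R4→B 4, R5→D 6. Service 23; fixed 17; total 40.
{B, D, E}: service 22 + fixed 18 = 40
{A, B, C, D, E, F}: service 19 + fixed 42 = 61
No other subset beats 37.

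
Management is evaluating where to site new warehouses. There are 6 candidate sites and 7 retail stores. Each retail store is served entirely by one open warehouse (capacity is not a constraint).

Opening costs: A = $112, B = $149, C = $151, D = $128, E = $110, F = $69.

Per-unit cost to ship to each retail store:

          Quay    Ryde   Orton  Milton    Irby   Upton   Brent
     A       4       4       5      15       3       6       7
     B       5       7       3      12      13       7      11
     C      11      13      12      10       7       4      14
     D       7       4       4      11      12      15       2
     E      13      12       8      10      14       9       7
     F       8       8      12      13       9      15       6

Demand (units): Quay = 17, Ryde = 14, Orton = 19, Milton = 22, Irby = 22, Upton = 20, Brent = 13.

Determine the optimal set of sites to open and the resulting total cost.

Open A and D; minimum total cost 894.

For any fixed open set, each retail store goes to its cheapest open site; total = fixed + service.
{A, D}: Quay→A 4·17=68, Ryde→A 4·14=56, Orton→D 4·19=76, Milton→D 11·22=242, Irby→A 3·22=66, Upton→A 6·20=120, Brent→D 2·13=26. Service 654; fixed 240; total 894.
{A}: Quay→A 4·17=68, Ryde→A 4·14=56, Orton→A 5·19=95, Milton→A 15·22=330, Irby→A 3·22=66, Upton→A 6·20=120, Brent→A 7·13=91. Service 826; fixed 112; total 938.
{A, E}: service 716 + fixed 222 = 938
{A, B, C, D, E, F}: service 573 + fixed 719 = 1292
No other subset beats 894.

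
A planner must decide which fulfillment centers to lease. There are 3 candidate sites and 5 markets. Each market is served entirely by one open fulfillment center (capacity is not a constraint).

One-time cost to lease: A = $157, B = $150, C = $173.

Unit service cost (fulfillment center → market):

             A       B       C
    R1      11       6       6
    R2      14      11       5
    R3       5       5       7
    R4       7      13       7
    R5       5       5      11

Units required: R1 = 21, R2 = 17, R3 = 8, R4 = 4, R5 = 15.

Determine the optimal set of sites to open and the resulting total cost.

For any fixed open set, each market goes to its cheapest open site; total = fixed + service.
{B}: R1→B 6·21=126, R2→B 11·17=187, R3→B 5·8=40, R4→B 13·4=52, R5→B 5·15=75. Service 480; fixed 150; total 630.
{C}: R1→C 6·21=126, R2→C 5·17=85, R3→C 7·8=56, R4→C 7·4=28, R5→C 11·15=165. Service 460; fixed 173; total 633.
{B, C}: service 354 + fixed 323 = 677
{A, B, C}: R1→B 6·21=126, R2→C 5·17=85, R3→A 5·8=40, R4→A 7·4=28, R5→A 5·15=75. Service 354; fixed 480; total 834.
No other subset beats 630.

Open B only; minimum total cost 630.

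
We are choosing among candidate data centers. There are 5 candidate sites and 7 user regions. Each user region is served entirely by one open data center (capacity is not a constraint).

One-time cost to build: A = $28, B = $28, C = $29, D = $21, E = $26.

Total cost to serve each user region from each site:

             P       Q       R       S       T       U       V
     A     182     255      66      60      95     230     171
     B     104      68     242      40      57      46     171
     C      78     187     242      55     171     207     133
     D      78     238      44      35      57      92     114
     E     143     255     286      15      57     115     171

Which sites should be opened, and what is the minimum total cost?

Open B and D; minimum total cost 491.

For any fixed open set, each user region goes to its cheapest open site; total = fixed + service.
{B, D}: P→D 78, Q→B 68, R→D 44, S→D 35, T→B 57, U→B 46, V→D 114. Service 442; fixed 49; total 491.
{B, D, E}: service 422 + fixed 75 = 497
{A, B, D}: P→D 78, Q→B 68, R→D 44, S→D 35, T→B 57, U→B 46, V→D 114. Service 442; fixed 77; total 519.
{A, B, C, D, E}: service 422 + fixed 132 = 554
No other subset beats 491.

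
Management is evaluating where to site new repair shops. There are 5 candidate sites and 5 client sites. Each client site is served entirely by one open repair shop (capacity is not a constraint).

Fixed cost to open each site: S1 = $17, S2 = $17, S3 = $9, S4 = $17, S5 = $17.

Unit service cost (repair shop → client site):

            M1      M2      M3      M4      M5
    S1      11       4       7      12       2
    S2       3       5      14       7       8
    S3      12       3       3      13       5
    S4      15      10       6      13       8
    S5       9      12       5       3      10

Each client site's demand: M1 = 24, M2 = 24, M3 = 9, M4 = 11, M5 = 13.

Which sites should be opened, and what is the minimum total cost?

Open S1, S2, S3 and S5; minimum total cost 290.

For any fixed open set, each client site goes to its cheapest open site; total = fixed + service.
{S1, S2, S3, S5}: M1→S2 3·24=72, M2→S3 3·24=72, M3→S3 3·9=27, M4→S5 3·11=33, M5→S1 2·13=26. Service 230; fixed 60; total 290.
{S1, S2, S3, S4, S5}: service 230 + fixed 77 = 307
{S2, S3, S5}: M1→S2 3·24=72, M2→S3 3·24=72, M3→S3 3·9=27, M4→S5 3·11=33, M5→S3 5·13=65. Service 269; fixed 43; total 312.
{S3}: M1→S3 12·24=288, M2→S3 3·24=72, M3→S3 3·9=27, M4→S3 13·11=143, M5→S3 5·13=65. Service 595; fixed 9; total 604.
No other subset beats 290.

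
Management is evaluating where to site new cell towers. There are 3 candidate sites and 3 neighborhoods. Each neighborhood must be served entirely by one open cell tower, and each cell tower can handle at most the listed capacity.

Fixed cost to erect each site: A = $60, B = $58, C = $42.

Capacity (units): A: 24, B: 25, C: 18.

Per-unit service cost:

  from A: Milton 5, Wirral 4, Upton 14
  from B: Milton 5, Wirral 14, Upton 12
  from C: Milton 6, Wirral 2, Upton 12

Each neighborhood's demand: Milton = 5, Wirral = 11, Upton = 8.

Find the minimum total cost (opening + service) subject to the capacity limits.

Open {A}: Milton→A 5·5=25, Wirral→A 4·11=44, Upton→A 14·8=112.
Loads: A carries 24/24. Service 181; fixed 60; total 241.
Next best feasible plan costs 243.

Minimum total cost: 241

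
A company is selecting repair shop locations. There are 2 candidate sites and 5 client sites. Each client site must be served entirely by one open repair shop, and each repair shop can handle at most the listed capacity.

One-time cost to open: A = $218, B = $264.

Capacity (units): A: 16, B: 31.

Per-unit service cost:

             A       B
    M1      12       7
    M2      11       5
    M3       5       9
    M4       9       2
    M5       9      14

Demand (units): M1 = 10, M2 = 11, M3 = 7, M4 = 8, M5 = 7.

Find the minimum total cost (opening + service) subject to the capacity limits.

Minimum total cost: 721

Open {A, B}: M1→B 7·10=70, M2→B 5·11=55, M3→A 5·7=35, M4→B 2·8=16, M5→A 9·7=63.
Loads: A carries 14/16, B carries 29/31. Service 239; fixed 482; total 721.
Next best feasible plan costs 805.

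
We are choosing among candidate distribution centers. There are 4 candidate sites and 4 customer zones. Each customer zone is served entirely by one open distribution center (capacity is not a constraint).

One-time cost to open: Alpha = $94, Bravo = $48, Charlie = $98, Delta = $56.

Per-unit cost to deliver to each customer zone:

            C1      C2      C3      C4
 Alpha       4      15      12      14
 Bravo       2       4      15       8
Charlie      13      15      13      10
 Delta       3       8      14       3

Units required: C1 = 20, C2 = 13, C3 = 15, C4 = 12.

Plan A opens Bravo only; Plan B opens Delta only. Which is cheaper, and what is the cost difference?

Plan A is cheaper by 5.

Plan A: {Bravo}: C1→Bravo 2·20=40, C2→Bravo 4·13=52, C3→Bravo 15·15=225, C4→Bravo 8·12=96. Service 413; fixed 48; total 461.
Plan B: {Delta}: C1→Delta 3·20=60, C2→Delta 8·13=104, C3→Delta 14·15=210, C4→Delta 3·12=36. Service 410; fixed 56; total 466.
Difference: |461 − 466| = 5.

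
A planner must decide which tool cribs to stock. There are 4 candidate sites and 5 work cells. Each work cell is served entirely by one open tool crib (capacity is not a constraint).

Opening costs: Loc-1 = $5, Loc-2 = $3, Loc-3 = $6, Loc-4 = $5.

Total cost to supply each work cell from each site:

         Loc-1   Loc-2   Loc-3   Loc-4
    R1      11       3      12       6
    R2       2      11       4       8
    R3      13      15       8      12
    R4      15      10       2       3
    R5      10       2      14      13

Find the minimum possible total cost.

Minimum total cost: 28

For any fixed open set, each work cell goes to its cheapest open site; total = fixed + service.
{Loc-2, Loc-3}: R1→Loc-2 3, R2→Loc-3 4, R3→Loc-3 8, R4→Loc-3 2, R5→Loc-2 2. Service 19; fixed 9; total 28.
{Loc-1, Loc-2, Loc-3}: R1→Loc-2 3, R2→Loc-1 2, R3→Loc-3 8, R4→Loc-3 2, R5→Loc-2 2. Service 17; fixed 14; total 31.
{Loc-2, Loc-3, Loc-4}: service 19 + fixed 14 = 33
{Loc-1, Loc-2, Loc-3, Loc-4}: R1→Loc-2 3, R2→Loc-1 2, R3→Loc-3 8, R4→Loc-3 2, R5→Loc-2 2. Service 17; fixed 19; total 36.
No other subset beats 28.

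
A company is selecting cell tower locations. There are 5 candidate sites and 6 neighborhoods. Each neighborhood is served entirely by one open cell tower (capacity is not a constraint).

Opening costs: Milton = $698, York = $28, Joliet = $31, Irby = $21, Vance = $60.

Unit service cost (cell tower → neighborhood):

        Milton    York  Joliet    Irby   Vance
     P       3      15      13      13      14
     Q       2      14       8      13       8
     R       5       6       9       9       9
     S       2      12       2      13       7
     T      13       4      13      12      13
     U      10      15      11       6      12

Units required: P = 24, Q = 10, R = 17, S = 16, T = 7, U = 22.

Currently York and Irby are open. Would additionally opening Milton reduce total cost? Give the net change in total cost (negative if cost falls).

Current service cost with {York, Irby}: 896.
Adding Milton: each neighborhood re-picks its cheapest; new service cost 369, saving 527.
Extra fixed cost: 698. Net change = 698 − 527 = 171.
(Totals: 945 → 1116.)

No — net change +171 (cost rises by 171).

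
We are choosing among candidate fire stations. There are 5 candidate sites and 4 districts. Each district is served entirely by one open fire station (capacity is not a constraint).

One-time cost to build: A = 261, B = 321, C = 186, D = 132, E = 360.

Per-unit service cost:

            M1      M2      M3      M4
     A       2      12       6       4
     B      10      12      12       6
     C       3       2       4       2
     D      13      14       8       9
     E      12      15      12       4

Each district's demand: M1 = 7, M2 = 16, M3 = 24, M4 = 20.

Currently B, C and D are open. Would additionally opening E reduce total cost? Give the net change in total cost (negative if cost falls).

Current service cost with {B, C, D}: 189.
Adding E: each district re-picks its cheapest; new service cost 189, saving 0.
Extra fixed cost: 360. Net change = 360 − 0 = 360.
(Totals: 828 → 1188.)

No — net change +360 (cost rises by 360).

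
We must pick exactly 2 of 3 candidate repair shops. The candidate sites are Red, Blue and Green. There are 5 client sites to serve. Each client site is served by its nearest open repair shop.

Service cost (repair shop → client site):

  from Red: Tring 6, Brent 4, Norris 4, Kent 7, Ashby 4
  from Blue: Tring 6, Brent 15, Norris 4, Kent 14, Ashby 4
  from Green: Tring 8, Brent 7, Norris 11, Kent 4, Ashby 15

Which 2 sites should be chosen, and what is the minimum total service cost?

With exactly 2 open, each client site uses its cheapest among the chosen.
{Red, Green}: Tring→Red 6, Brent→Red 4, Norris→Red 4, Kent→Green 4, Ashby→Red 4. Service cost 22.
{Red, Blue}: service cost 25
{Blue, Green}: service cost 25
Among all 3 size-2 choices, {Red, Green} is lowest.

Choose Red and Green; total service cost 22.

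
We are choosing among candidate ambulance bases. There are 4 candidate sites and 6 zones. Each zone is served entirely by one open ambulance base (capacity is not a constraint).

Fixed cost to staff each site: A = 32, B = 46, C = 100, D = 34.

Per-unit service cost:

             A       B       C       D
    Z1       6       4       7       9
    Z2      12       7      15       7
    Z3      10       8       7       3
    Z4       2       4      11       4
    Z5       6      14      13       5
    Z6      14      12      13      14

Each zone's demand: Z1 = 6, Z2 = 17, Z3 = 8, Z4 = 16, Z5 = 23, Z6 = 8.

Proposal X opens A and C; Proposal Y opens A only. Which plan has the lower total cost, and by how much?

Proposal X: {A, C}: Z1→A 6·6=36, Z2→A 12·17=204, Z3→C 7·8=56, Z4→A 2·16=32, Z5→A 6·23=138, Z6→C 13·8=104. Service 570; fixed 132; total 702.
Proposal Y: {A}: Z1→A 6·6=36, Z2→A 12·17=204, Z3→A 10·8=80, Z4→A 2·16=32, Z5→A 6·23=138, Z6→A 14·8=112. Service 602; fixed 32; total 634.
Difference: |702 − 634| = 68.

Proposal Y is cheaper by 68.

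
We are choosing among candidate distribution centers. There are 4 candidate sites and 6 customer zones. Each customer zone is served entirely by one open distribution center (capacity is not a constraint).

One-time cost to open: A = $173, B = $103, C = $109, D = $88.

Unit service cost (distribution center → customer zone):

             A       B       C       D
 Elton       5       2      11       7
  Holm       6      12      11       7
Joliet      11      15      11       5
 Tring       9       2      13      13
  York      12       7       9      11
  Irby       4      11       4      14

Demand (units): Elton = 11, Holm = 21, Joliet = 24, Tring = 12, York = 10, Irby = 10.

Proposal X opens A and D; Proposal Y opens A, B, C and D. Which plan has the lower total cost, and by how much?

Proposal X: {A, D}: Elton→A 5·11=55, Holm→A 6·21=126, Joliet→D 5·24=120, Tring→A 9·12=108, York→D 11·10=110, Irby→A 4·10=40. Service 559; fixed 261; total 820.
Proposal Y: {A, B, C, D}: Elton→B 2·11=22, Holm→A 6·21=126, Joliet→D 5·24=120, Tring→B 2·12=24, York→B 7·10=70, Irby→A 4·10=40. Service 402; fixed 473; total 875.
Difference: |820 − 875| = 55.

Proposal X is cheaper by 55.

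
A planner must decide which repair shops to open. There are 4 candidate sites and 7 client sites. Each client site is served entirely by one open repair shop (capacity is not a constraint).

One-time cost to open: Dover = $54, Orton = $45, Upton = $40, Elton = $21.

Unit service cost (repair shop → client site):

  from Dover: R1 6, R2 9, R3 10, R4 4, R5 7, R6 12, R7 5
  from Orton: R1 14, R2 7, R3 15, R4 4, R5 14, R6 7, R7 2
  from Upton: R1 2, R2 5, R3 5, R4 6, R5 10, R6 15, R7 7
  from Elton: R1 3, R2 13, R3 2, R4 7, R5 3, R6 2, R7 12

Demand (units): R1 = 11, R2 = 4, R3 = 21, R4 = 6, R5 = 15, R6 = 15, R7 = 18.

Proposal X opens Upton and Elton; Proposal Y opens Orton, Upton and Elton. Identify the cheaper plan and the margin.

Proposal Y is cheaper by 57.

Proposal X: {Upton, Elton}: R1→Upton 2·11=22, R2→Upton 5·4=20, R3→Elton 2·21=42, R4→Upton 6·6=36, R5→Elton 3·15=45, R6→Elton 2·15=30, R7→Upton 7·18=126. Service 321; fixed 61; total 382.
Proposal Y: {Orton, Upton, Elton}: R1→Upton 2·11=22, R2→Upton 5·4=20, R3→Elton 2·21=42, R4→Orton 4·6=24, R5→Elton 3·15=45, R6→Elton 2·15=30, R7→Orton 2·18=36. Service 219; fixed 106; total 325.
Difference: |382 − 325| = 57.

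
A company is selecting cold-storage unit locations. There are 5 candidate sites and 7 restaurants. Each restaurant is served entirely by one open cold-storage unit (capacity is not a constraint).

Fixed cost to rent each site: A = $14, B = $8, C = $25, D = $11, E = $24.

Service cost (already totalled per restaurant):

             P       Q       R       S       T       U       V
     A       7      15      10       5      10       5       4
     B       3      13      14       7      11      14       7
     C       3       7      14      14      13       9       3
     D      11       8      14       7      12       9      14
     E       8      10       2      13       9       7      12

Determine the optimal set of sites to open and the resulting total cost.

For any fixed open set, each restaurant goes to its cheapest open site; total = fixed + service.
{A}: P→A 7, Q→A 15, R→A 10, S→A 5, T→A 10, U→A 5, V→A 4. Service 56; fixed 14; total 70.
{A, B}: service 50 + fixed 22 = 72
{A, D}: P→A 7, Q→D 8, R→A 10, S→A 5, T→A 10, U→A 5, V→A 4. Service 49; fixed 25; total 74.
{A, B, C, D, E}: service 34 + fixed 82 = 116
No other subset beats 70.

Open A only; minimum total cost 70.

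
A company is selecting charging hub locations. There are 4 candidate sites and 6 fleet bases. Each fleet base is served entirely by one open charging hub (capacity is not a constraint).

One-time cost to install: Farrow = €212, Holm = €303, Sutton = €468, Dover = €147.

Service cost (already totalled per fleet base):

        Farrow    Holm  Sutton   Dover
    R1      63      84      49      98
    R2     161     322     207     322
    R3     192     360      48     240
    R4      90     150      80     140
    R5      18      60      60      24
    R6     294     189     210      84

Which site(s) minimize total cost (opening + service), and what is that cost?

Open Farrow and Dover; minimum total cost 967.

For any fixed open set, each fleet base goes to its cheapest open site; total = fixed + service.
{Farrow, Dover}: R1→Farrow 63, R2→Farrow 161, R3→Farrow 192, R4→Farrow 90, R5→Farrow 18, R6→Dover 84. Service 608; fixed 359; total 967.
{Farrow}: R1→Farrow 63, R2→Farrow 161, R3→Farrow 192, R4→Farrow 90, R5→Farrow 18, R6→Farrow 294. Service 818; fixed 212; total 1030.
{Dover}: service 908 + fixed 147 = 1055
{Farrow, Holm, Sutton, Dover}: R1→Sutton 49, R2→Farrow 161, R3→Sutton 48, R4→Sutton 80, R5→Farrow 18, R6→Dover 84. Service 440; fixed 1130; total 1570.
No other subset beats 967.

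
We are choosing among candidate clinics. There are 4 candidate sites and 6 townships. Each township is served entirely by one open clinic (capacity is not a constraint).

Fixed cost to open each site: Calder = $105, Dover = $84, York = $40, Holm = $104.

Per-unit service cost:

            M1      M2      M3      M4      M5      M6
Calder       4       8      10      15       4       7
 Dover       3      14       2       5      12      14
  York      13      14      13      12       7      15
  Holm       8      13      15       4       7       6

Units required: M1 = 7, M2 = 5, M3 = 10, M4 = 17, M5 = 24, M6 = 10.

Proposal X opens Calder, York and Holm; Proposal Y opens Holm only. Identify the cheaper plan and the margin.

Proposal X: {Calder, York, Holm}: M1→Calder 4·7=28, M2→Calder 8·5=40, M3→Calder 10·10=100, M4→Holm 4·17=68, M5→Calder 4·24=96, M6→Holm 6·10=60. Service 392; fixed 249; total 641.
Proposal Y: {Holm}: M1→Holm 8·7=56, M2→Holm 13·5=65, M3→Holm 15·10=150, M4→Holm 4·17=68, M5→Holm 7·24=168, M6→Holm 6·10=60. Service 567; fixed 104; total 671.
Difference: |641 − 671| = 30.

Proposal X is cheaper by 30.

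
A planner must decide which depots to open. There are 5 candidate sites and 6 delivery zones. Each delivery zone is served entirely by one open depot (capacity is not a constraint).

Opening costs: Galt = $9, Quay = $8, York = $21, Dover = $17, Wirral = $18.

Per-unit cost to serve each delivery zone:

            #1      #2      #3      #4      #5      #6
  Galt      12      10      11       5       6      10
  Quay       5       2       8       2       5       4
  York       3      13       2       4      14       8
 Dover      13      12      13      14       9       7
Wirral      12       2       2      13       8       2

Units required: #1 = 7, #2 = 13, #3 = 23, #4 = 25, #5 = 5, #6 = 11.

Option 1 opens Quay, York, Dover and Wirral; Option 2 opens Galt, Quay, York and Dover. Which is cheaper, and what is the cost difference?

Option 1 is cheaper by 13.

Option 1: {Quay, York, Dover, Wirral}: #1→York 3·7=21, #2→Quay 2·13=26, #3→York 2·23=46, #4→Quay 2·25=50, #5→Quay 5·5=25, #6→Wirral 2·11=22. Service 190; fixed 64; total 254.
Option 2: {Galt, Quay, York, Dover}: #1→York 3·7=21, #2→Quay 2·13=26, #3→York 2·23=46, #4→Quay 2·25=50, #5→Quay 5·5=25, #6→Quay 4·11=44. Service 212; fixed 55; total 267.
Difference: |254 − 267| = 13.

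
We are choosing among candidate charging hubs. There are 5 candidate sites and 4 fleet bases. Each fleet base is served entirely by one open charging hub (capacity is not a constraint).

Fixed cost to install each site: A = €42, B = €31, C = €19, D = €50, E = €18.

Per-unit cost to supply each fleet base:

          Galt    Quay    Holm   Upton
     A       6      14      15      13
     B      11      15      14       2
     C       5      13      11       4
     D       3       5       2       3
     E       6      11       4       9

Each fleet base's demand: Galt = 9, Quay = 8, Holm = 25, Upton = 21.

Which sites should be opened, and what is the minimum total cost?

Open D only; minimum total cost 230.

For any fixed open set, each fleet base goes to its cheapest open site; total = fixed + service.
{D}: Galt→D 3·9=27, Quay→D 5·8=40, Holm→D 2·25=50, Upton→D 3·21=63. Service 180; fixed 50; total 230.
{B, D}: service 159 + fixed 81 = 240
{D, E}: service 180 + fixed 68 = 248
{A, B, C, D, E}: Galt→D 3·9=27, Quay→D 5·8=40, Holm→D 2·25=50, Upton→B 2·21=42. Service 159; fixed 160; total 319.
No other subset beats 230.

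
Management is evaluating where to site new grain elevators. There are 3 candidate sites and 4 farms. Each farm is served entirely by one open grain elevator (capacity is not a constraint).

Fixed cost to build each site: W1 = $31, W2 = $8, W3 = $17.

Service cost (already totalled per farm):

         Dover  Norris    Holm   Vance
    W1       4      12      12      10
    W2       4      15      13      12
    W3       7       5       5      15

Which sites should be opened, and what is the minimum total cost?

For any fixed open set, each farm goes to its cheapest open site; total = fixed + service.
{W3}: Dover→W3 7, Norris→W3 5, Holm→W3 5, Vance→W3 15. Service 32; fixed 17; total 49.
{W2, W3}: service 26 + fixed 25 = 51
{W2}: service 44 + fixed 8 = 52
{W1, W2, W3}: service 24 + fixed 56 = 80
No other subset beats 49.

Open W3 only; minimum total cost 49.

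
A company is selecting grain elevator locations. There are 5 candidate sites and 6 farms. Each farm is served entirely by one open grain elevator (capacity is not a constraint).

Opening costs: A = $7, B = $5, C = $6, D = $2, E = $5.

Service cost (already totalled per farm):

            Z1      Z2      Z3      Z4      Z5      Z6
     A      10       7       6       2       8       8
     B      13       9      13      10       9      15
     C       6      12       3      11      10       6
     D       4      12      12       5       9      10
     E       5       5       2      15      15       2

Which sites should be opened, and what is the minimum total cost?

For any fixed open set, each farm goes to its cheapest open site; total = fixed + service.
{D, E}: Z1→D 4, Z2→E 5, Z3→E 2, Z4→D 5, Z5→D 9, Z6→E 2. Service 27; fixed 7; total 34.
{A, E}: service 24 + fixed 12 = 36
{A, D, E}: service 23 + fixed 14 = 37
{A, B, C, D, E}: Z1→D 4, Z2→E 5, Z3→E 2, Z4→A 2, Z5→A 8, Z6→E 2. Service 23; fixed 25; total 48.
No other subset beats 34.

Open D and E; minimum total cost 34.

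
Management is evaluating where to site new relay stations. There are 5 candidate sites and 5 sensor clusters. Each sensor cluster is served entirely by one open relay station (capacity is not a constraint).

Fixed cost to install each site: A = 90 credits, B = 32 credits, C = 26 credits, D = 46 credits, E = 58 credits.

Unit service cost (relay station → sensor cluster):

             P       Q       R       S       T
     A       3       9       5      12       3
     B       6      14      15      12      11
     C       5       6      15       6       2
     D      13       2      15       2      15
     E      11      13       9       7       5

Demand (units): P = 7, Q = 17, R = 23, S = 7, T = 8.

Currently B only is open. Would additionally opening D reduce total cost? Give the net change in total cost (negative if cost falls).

Yes — net change −228 (cost falls by 228).

Current service cost with {B}: 797.
Adding D: each sensor cluster re-picks its cheapest; new service cost 523, saving 274.
Extra fixed cost: 46. Net change = 46 − 274 = -228.
(Totals: 829 → 601.)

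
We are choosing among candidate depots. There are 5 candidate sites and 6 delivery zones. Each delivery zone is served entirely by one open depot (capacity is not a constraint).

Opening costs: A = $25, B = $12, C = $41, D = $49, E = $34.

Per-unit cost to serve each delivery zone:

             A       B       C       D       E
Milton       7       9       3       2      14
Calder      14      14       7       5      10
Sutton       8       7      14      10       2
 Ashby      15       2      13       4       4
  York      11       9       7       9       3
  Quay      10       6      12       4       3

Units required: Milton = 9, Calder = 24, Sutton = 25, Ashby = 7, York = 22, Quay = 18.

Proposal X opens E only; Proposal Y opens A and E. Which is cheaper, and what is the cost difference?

Proposal Y is cheaper by 38.

Proposal X: {E}: Milton→E 14·9=126, Calder→E 10·24=240, Sutton→E 2·25=50, Ashby→E 4·7=28, York→E 3·22=66, Quay→E 3·18=54. Service 564; fixed 34; total 598.
Proposal Y: {A, E}: Milton→A 7·9=63, Calder→E 10·24=240, Sutton→E 2·25=50, Ashby→E 4·7=28, York→E 3·22=66, Quay→E 3·18=54. Service 501; fixed 59; total 560.
Difference: |598 − 560| = 38.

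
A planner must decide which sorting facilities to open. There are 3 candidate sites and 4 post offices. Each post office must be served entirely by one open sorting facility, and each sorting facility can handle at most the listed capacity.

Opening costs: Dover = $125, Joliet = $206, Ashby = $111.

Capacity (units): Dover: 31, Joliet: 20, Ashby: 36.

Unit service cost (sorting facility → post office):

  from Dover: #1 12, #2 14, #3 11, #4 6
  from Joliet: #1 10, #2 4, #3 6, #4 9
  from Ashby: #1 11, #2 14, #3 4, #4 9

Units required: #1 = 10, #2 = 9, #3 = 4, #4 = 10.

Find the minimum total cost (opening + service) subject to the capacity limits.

Minimum total cost: 453

Open {Ashby}: #1→Ashby 11·10=110, #2→Ashby 14·9=126, #3→Ashby 4·4=16, #4→Ashby 9·10=90.
Loads: Ashby carries 33/36. Service 342; fixed 111; total 453.
Next best feasible plan costs 548.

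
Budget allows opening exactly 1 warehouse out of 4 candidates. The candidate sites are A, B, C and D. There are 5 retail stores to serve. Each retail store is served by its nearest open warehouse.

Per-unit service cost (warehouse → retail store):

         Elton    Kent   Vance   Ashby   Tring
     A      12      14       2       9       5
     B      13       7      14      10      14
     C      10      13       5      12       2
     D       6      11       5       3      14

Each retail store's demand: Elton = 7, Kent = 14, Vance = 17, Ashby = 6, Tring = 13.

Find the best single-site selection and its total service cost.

Choose A only; total service cost 433.

With exactly 1 open, each retail store uses its cheapest among the chosen.
{A}: Elton→A 12·7=84, Kent→A 14·14=196, Vance→A 2·17=34, Ashby→A 9·6=54, Tring→A 5·13=65. Service cost 433.
{C}: service cost 435
{D}: service cost 481
Among all 4 size-1 choices, {A} is lowest.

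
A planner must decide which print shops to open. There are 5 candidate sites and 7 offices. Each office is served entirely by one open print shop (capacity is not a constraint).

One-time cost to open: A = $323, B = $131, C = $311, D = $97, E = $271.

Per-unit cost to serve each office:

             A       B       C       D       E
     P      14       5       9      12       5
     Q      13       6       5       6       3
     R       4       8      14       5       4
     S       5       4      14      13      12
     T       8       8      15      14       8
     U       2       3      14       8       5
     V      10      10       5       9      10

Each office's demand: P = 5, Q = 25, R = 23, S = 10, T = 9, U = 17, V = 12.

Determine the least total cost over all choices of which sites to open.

Minimum total cost: 773

For any fixed open set, each office goes to its cheapest open site; total = fixed + service.
{B}: P→B 5·5=25, Q→B 6·25=150, R→B 8·23=184, S→B 4·10=40, T→B 8·9=72, U→B 3·17=51, V→B 10·12=120. Service 642; fixed 131; total 773.
{B, D}: P→B 5·5=25, Q→B 6·25=150, R→D 5·23=115, S→B 4·10=40, T→B 8·9=72, U→B 3·17=51, V→D 9·12=108. Service 561; fixed 228; total 789.
{E}: service 589 + fixed 271 = 860
{A, B, C, D, E}: service 398 + fixed 1133 = 1531
No other subset beats 773.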